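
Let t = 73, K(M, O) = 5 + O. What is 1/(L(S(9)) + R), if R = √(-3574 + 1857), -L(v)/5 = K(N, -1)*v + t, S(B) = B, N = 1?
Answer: -545/298742 - I*√1717/298742 ≈ -0.0018243 - 0.0001387*I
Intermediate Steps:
L(v) = -365 - 20*v (L(v) = -5*((5 - 1)*v + 73) = -5*(4*v + 73) = -5*(73 + 4*v) = -365 - 20*v)
R = I*√1717 (R = √(-1717) = I*√1717 ≈ 41.437*I)
1/(L(S(9)) + R) = 1/((-365 - 20*9) + I*√1717) = 1/((-365 - 180) + I*√1717) = 1/(-545 + I*√1717)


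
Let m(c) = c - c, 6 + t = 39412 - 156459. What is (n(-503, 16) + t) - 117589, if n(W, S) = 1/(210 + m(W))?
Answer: -49274819/210 ≈ -2.3464e+5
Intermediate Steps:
t = -117053 (t = -6 + (39412 - 156459) = -6 - 117047 = -117053)
m(c) = 0
n(W, S) = 1/210 (n(W, S) = 1/(210 + 0) = 1/210)
(n(-503, 16) + t) - 117589 = (1/210 - 117053) - 117589 = -24581129/210 - 117589 = -49274819/210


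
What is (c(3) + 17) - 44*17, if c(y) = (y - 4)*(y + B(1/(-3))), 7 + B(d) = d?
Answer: -2180/3 ≈ -726.67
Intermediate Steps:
B(d) = -7 + d
c(y) = (-4 + y)*(-22/3 + y) (c(y) = (y - 4)*(y + (-7 + 1/(-3))) = (-4 + y)*(y + (-7 - 1/3)) = (-4 + y)*(y - 22/3) = (-4 + y)*(-22/3 + y))
(c(3) + 17) - 44*17 = ((88/3 + 3**2 - 34/3*3) + 17) - 44*17 = ((88/3 + 9 - 34) + 17) - 748 = (13/3 + 17) - 748 = 64/3 - 748 = -2180/3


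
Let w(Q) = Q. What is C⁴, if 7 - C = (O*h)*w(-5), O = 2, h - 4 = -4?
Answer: 2401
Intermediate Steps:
h = 0 (h = 4 - 4 = 0)
C = 7 (C = 7 - 2*0*(-5) = 7 - 0*(-5) = 7 - 1*0 = 7 + 0 = 7)
C⁴ = 7⁴ = 2401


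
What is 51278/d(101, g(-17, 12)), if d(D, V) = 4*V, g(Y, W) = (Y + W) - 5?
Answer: -25639/20 ≈ -1281.9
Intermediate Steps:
g(Y, W) = -5 + W + Y (g(Y, W) = (W + Y) - 5 = -5 + W + Y)
51278/d(101, g(-17, 12)) = 51278/((4*(-5 + 12 - 17))) = 51278/((4*(-10))) = 51278/(-40) = 51278*(-1/40) = -25639/20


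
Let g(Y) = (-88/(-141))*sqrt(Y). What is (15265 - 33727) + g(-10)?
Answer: -18462 + 88*I*sqrt(10)/141 ≈ -18462.0 + 1.9736*I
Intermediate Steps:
g(Y) = 88*sqrt(Y)/141 (g(Y) = (-88*(-1/141))*sqrt(Y) = 88*sqrt(Y)/141)
(15265 - 33727) + g(-10) = (15265 - 33727) + 88*sqrt(-10)/141 = -18462 + 88*(I*sqrt(10))/141 = -18462 + 88*I*sqrt(10)/141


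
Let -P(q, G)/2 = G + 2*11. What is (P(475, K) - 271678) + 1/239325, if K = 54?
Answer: -65055714749/239325 ≈ -2.7183e+5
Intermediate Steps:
P(q, G) = -44 - 2*G (P(q, G) = -2*(G + 2*11) = -2*(G + 22) = -2*(22 + G) = -44 - 2*G)
(P(475, K) - 271678) + 1/239325 = ((-44 - 2*54) - 271678) + 1/239325 = ((-44 - 108) - 271678) + 1/239325 = (-152 - 271678) + 1/239325 = -271830 + 1/239325 = -65055714749/239325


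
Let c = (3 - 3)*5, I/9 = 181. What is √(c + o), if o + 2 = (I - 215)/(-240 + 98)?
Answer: I*√60279/71 ≈ 3.458*I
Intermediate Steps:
I = 1629 (I = 9*181 = 1629)
o = -849/71 (o = -2 + (1629 - 215)/(-240 + 98) = -2 + 1414/(-142) = -2 + 1414*(-1/142) = -2 - 707/71 = -849/71 ≈ -11.958)
c = 0 (c = 0*5 = 0)
√(c + o) = √(0 - 849/71) = √(-849/71) = I*√60279/71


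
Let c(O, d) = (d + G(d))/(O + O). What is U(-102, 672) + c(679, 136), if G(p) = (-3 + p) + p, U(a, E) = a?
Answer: -138111/1358 ≈ -101.70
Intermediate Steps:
G(p) = -3 + 2*p
c(O, d) = (-3 + 3*d)/(2*O) (c(O, d) = (d + (-3 + 2*d))/(O + O) = (-3 + 3*d)/((2*O)) = (-3 + 3*d)*(1/(2*O)) = (-3 + 3*d)/(2*O))
U(-102, 672) + c(679, 136) = -102 + (3/2)*(-1 + 136)/679 = -102 + (3/2)*(1/679)*135 = -102 + 405/1358 = -138111/1358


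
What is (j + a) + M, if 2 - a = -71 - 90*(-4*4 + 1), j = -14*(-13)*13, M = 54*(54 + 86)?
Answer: 8649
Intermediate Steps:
M = 7560 (M = 54*140 = 7560)
j = 2366 (j = 182*13 = 2366)
a = -1277 (a = 2 - (-71 - 90*(-4*4 + 1)) = 2 - (-71 - 90*(-16 + 1)) = 2 - (-71 - 90*(-15)) = 2 - (-71 + 1350) = 2 - 1*1279 = 2 - 1279 = -1277)
(j + a) + M = (2366 - 1277) + 7560 = 1089 + 7560 = 8649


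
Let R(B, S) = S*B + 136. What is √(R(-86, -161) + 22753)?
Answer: √36735 ≈ 191.66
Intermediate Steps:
R(B, S) = 136 + B*S (R(B, S) = B*S + 136 = 136 + B*S)
√(R(-86, -161) + 22753) = √((136 - 86*(-161)) + 22753) = √((136 + 13846) + 22753) = √(13982 + 22753) = √36735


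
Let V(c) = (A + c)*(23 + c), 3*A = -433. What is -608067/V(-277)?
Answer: -1824201/321056 ≈ -5.6819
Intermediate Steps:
A = -433/3 (A = (1/3)*(-433) = -433/3 ≈ -144.33)
V(c) = (23 + c)*(-433/3 + c) (V(c) = (-433/3 + c)*(23 + c) = (23 + c)*(-433/3 + c))
-608067/V(-277) = -608067/(-9959/3 + (-277)**2 - 364/3*(-277)) = -608067/(-9959/3 + 76729 + 100828/3) = -608067/321056/3 = -608067*3/321056 = -1824201/321056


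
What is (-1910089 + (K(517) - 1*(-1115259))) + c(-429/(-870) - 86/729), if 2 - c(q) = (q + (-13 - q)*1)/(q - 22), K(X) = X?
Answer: -3631364673073/4571713 ≈ -7.9431e+5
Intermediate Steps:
c(q) = 2 + 13/(-22 + q) (c(q) = 2 - (q + (-13 - q)*1)/(q - 22) = 2 - (q + (-13 - q))/(-22 + q) = 2 - (-13)/(-22 + q) = 2 + 13/(-22 + q))
(-1910089 + (K(517) - 1*(-1115259))) + c(-429/(-870) - 86/729) = (-1910089 + (517 - 1*(-1115259))) + (-31 + 2*(-429/(-870) - 86/729))/(-22 + (-429/(-870) - 86/729)) = (-1910089 + (517 + 1115259)) + (-31 + 2*(-429*(-1/870) - 86*1/729))/(-22 + (-429*(-1/870) - 86*1/729)) = (-1910089 + 1115776) + (-31 + 2*(143/290 - 86/729))/(-22 + (143/290 - 86/729)) = -794313 + (-31 + 2*(79307/211410))/(-22 + 79307/211410) = -794313 + (-31 + 79307/105705)/(-4571713/211410) = -794313 - 211410/4571713*(-3197548/105705) = -794313 + 6395096/4571713 = -3631364673073/4571713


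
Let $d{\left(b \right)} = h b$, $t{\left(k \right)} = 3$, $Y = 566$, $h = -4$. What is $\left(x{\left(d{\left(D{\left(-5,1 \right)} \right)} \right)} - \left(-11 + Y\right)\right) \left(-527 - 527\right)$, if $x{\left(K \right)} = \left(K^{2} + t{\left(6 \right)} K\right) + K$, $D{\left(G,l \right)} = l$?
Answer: $584970$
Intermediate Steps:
$d{\left(b \right)} = - 4 b$
$x{\left(K \right)} = K^{2} + 4 K$ ($x{\left(K \right)} = \left(K^{2} + 3 K\right) + K = K^{2} + 4 K$)
$\left(x{\left(d{\left(D{\left(-5,1 \right)} \right)} \right)} - \left(-11 + Y\right)\right) \left(-527 - 527\right) = \left(\left(-4\right) 1 \left(4 - 4\right) + \left(11 - 566\right)\right) \left(-527 - 527\right) = \left(- 4 \left(4 - 4\right) + \left(11 - 566\right)\right) \left(-527 - 527\right) = \left(\left(-4\right) 0 - 555\right) \left(-1054\right) = \left(0 - 555\right) \left(-1054\right) = \left(-555\right) \left(-1054\right) = 584970$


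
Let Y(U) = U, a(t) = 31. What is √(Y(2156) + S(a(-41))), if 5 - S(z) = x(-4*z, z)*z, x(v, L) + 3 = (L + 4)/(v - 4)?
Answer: √579194/16 ≈ 47.565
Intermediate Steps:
x(v, L) = -3 + (4 + L)/(-4 + v) (x(v, L) = -3 + (L + 4)/(v - 4) = -3 + (4 + L)/(-4 + v))
S(z) = 5 - z*(16 + 13*z)/(-4 - 4*z) (S(z) = 5 - (16 + z - (-12)*z)/(-4 - 4*z)*z = 5 - (16 + z + 12*z)/(-4 - 4*z)*z = 5 - (16 + 13*z)/(-4 - 4*z)*z = 5 - z*(16 + 13*z)/(-4 - 4*z))
√(Y(2156) + S(a(-41))) = √(2156 + (20 + 13*31² + 36*31)/(4*(1 + 31))) = √(2156 + (¼)*(20 + 13*961 + 1116)/32) = √(2156 + (¼)*(1/32)*(20 + 12493 + 1116)) = √(2156 + (¼)*(1/32)*13629) = √(2156 + 13629/128) = √(289597/128) = √579194/16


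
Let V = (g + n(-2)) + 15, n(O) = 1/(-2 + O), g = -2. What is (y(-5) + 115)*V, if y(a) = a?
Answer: 2805/2 ≈ 1402.5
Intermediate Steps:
V = 51/4 (V = (-2 + 1/(-2 - 2)) + 15 = (-2 + 1/(-4)) + 15 = (-2 - ¼) + 15 = -9/4 + 15 = 51/4 ≈ 12.750)
(y(-5) + 115)*V = (-5 + 115)*(51/4) = 110*(51/4) = 2805/2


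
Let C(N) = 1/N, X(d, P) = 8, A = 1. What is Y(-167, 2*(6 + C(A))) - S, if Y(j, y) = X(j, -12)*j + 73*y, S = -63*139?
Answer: 8443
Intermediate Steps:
S = -8757
Y(j, y) = 8*j + 73*y
Y(-167, 2*(6 + C(A))) - S = (8*(-167) + 73*(2*(6 + 1/1))) - 1*(-8757) = (-1336 + 73*(2*(6 + 1))) + 8757 = (-1336 + 73*(2*7)) + 8757 = (-1336 + 73*14) + 8757 = (-1336 + 1022) + 8757 = -314 + 8757 = 8443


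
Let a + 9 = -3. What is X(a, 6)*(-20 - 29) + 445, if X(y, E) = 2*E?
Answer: -143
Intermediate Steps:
a = -12 (a = -9 - 3 = -12)
X(a, 6)*(-20 - 29) + 445 = (2*6)*(-20 - 29) + 445 = 12*(-49) + 445 = -588 + 445 = -143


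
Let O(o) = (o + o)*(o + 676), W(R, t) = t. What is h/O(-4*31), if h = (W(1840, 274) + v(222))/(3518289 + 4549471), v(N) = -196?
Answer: -13/184074012160 ≈ -7.0624e-11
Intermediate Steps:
O(o) = 2*o*(676 + o) (O(o) = (2*o)*(676 + o) = 2*o*(676 + o))
h = 39/4033880 (h = (274 - 196)/(3518289 + 4549471) = 78/8067760 = 78*(1/8067760) = 39/4033880 ≈ 9.6681e-6)
h/O(-4*31) = 39/(4033880*((2*(-4*31)*(676 - 4*31)))) = 39/(4033880*((2*(-124)*(676 - 124)))) = 39/(4033880*((2*(-124)*552))) = (39/4033880)/(-136896) = (39/4033880)*(-1/136896) = -13/184074012160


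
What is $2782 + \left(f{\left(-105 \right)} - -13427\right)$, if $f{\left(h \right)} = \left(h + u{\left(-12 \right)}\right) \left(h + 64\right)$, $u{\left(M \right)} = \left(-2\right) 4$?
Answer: $20842$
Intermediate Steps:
$u{\left(M \right)} = -8$
$f{\left(h \right)} = \left(-8 + h\right) \left(64 + h\right)$ ($f{\left(h \right)} = \left(h - 8\right) \left(h + 64\right) = \left(-8 + h\right) \left(64 + h\right)$)
$2782 + \left(f{\left(-105 \right)} - -13427\right) = 2782 + \left(\left(-512 + \left(-105\right)^{2} + 56 \left(-105\right)\right) - -13427\right) = 2782 + \left(\left(-512 + 11025 - 5880\right) + 13427\right) = 2782 + \left(4633 + 13427\right) = 2782 + 18060 = 20842$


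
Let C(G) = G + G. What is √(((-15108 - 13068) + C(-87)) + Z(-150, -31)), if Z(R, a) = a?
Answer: I*√28381 ≈ 168.47*I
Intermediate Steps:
C(G) = 2*G
√(((-15108 - 13068) + C(-87)) + Z(-150, -31)) = √(((-15108 - 13068) + 2*(-87)) - 31) = √((-28176 - 174) - 31) = √(-28350 - 31) = √(-28381) = I*√28381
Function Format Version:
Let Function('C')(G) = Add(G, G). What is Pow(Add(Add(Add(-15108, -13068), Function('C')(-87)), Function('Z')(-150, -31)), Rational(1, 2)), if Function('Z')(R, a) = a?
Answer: Mul(I, Pow(28381, Rational(1, 2))) ≈ Mul(168.47, I)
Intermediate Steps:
Function('C')(G) = Mul(2, G)
Pow(Add(Add(Add(-15108, -13068), Function('C')(-87)), Function('Z')(-150, -31)), Rational(1, 2)) = Pow(Add(Add(Add(-15108, -13068), Mul(2, -87)), -31), Rational(1, 2)) = Pow(Add(Add(-28176, -174), -31), Rational(1, 2)) = Pow(Add(-28350, -31), Rational(1, 2)) = Pow(-28381, Rational(1, 2)) = Mul(I, Pow(28381, Rational(1, 2)))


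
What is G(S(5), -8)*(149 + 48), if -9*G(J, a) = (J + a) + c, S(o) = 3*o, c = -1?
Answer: -394/3 ≈ -131.33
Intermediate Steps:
G(J, a) = ⅑ - J/9 - a/9 (G(J, a) = -((J + a) - 1)/9 = -(-1 + J + a)/9 = ⅑ - J/9 - a/9)
G(S(5), -8)*(149 + 48) = (⅑ - 5/3 - ⅑*(-8))*(149 + 48) = (⅑ - ⅑*15 + 8/9)*197 = (⅑ - 5/3 + 8/9)*197 = -⅔*197 = -394/3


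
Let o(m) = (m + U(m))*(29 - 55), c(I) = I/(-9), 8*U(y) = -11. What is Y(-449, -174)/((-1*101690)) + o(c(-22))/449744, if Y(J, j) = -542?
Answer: 4336806619/823220412480 ≈ 0.0052681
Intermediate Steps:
U(y) = -11/8 (U(y) = (⅛)*(-11) = -11/8)
c(I) = -I/9 (c(I) = I*(-⅑) = -I/9)
o(m) = 143/4 - 26*m (o(m) = (m - 11/8)*(29 - 55) = (-11/8 + m)*(-26) = 143/4 - 26*m)
Y(-449, -174)/((-1*101690)) + o(c(-22))/449744 = -542/((-1*101690)) + (143/4 - (-26)*(-22)/9)/449744 = -542/(-101690) + (143/4 - 26*22/9)*(1/449744) = -542*(-1/101690) + (143/4 - 572/9)*(1/449744) = 271/50845 - 1001/36*1/449744 = 271/50845 - 1001/16190784 = 4336806619/823220412480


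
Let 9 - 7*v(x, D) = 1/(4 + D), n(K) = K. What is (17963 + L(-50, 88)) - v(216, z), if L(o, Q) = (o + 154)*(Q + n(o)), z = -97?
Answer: 14265827/651 ≈ 21914.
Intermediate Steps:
L(o, Q) = (154 + o)*(Q + o) (L(o, Q) = (o + 154)*(Q + o) = (154 + o)*(Q + o))
v(x, D) = 9/7 - 1/(7*(4 + D))
(17963 + L(-50, 88)) - v(216, z) = (17963 + ((-50)² + 154*88 + 154*(-50) + 88*(-50))) - (35 + 9*(-97))/(7*(4 - 97)) = (17963 + (2500 + 13552 - 7700 - 4400)) - (35 - 873)/(7*(-93)) = (17963 + 3952) - (-1)*(-838)/(7*93) = 21915 - 1*838/651 = 21915 - 838/651 = 14265827/651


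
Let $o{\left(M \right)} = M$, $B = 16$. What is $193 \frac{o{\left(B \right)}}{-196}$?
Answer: $- \frac{772}{49} \approx -15.755$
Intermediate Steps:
$193 \frac{o{\left(B \right)}}{-196} = 193 \frac{16}{-196} = 193 \cdot 16 \left(- \frac{1}{196}\right) = 193 \left(- \frac{4}{49}\right) = - \frac{772}{49}$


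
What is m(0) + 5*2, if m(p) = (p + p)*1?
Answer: 10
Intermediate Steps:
m(p) = 2*p (m(p) = (2*p)*1 = 2*p)
m(0) + 5*2 = 2*0 + 5*2 = 0 + 10 = 10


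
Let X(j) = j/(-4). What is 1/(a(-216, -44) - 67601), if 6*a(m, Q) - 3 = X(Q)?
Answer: -3/202796 ≈ -1.4793e-5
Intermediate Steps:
X(j) = -j/4 (X(j) = j*(-¼) = -j/4)
a(m, Q) = ½ - Q/24 (a(m, Q) = ½ + (-Q/4)/6 = ½ - Q/24)
1/(a(-216, -44) - 67601) = 1/((½ - 1/24*(-44)) - 67601) = 1/((½ + 11/6) - 67601) = 1/(7/3 - 67601) = 1/(-202796/3) = -3/202796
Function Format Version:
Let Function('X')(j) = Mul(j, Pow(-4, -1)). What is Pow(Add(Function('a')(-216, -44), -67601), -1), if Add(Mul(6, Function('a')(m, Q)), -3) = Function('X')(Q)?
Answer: Rational(-3, 202796) ≈ -1.4793e-5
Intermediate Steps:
Function('X')(j) = Mul(Rational(-1, 4), j) (Function('X')(j) = Mul(j, Rational(-1, 4)) = Mul(Rational(-1, 4), j))
Function('a')(m, Q) = Add(Rational(1, 2), Mul(Rational(-1, 24), Q)) (Function('a')(m, Q) = Add(Rational(1, 2), Mul(Rational(1, 6), Mul(Rational(-1, 4), Q))) = Add(Rational(1, 2), Mul(Rational(-1, 24), Q)))
Pow(Add(Function('a')(-216, -44), -67601), -1) = Pow(Add(Add(Rational(1, 2), Mul(Rational(-1, 24), -44)), -67601), -1) = Pow(Add(Add(Rational(1, 2), Rational(11, 6)), -67601), -1) = Pow(Add(Rational(7, 3), -67601), -1) = Pow(Rational(-202796, 3), -1) = Rational(-3, 202796)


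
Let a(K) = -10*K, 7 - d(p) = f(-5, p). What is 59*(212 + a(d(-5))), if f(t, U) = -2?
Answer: 7198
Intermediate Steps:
d(p) = 9 (d(p) = 7 - 1*(-2) = 7 + 2 = 9)
59*(212 + a(d(-5))) = 59*(212 - 10*9) = 59*(212 - 90) = 59*122 = 7198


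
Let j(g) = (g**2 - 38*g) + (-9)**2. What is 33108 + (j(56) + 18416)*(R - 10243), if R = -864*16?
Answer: -469393727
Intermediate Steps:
R = -13824
j(g) = 81 + g**2 - 38*g (j(g) = (g**2 - 38*g) + 81 = 81 + g**2 - 38*g)
33108 + (j(56) + 18416)*(R - 10243) = 33108 + ((81 + 56**2 - 38*56) + 18416)*(-13824 - 10243) = 33108 + ((81 + 3136 - 2128) + 18416)*(-24067) = 33108 + (1089 + 18416)*(-24067) = 33108 + 19505*(-24067) = 33108 - 469426835 = -469393727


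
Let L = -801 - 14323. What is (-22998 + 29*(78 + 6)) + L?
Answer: -35686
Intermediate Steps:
L = -15124
(-22998 + 29*(78 + 6)) + L = (-22998 + 29*(78 + 6)) - 15124 = (-22998 + 29*84) - 15124 = (-22998 + 2436) - 15124 = -20562 - 15124 = -35686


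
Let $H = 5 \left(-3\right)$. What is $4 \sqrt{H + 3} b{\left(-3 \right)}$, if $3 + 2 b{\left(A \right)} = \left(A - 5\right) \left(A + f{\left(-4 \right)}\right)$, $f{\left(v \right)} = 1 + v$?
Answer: $180 i \sqrt{3} \approx 311.77 i$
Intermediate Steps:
$b{\left(A \right)} = - \frac{3}{2} + \frac{\left(-5 + A\right) \left(-3 + A\right)}{2}$ ($b{\left(A \right)} = - \frac{3}{2} + \frac{\left(A - 5\right) \left(A + \left(1 - 4\right)\right)}{2} = - \frac{3}{2} + \frac{\left(-5 + A\right) \left(A - 3\right)}{2} = - \frac{3}{2} + \frac{\left(-5 + A\right) \left(-3 + A\right)}{2}$)
$H = -15$
$4 \sqrt{H + 3} b{\left(-3 \right)} = 4 \sqrt{-15 + 3} \left(6 + \frac{\left(-3\right)^{2}}{2} - -12\right) = 4 \sqrt{-12} \left(6 + \frac{1}{2} \cdot 9 + 12\right) = 4 \cdot 2 i \sqrt{3} \left(6 + \frac{9}{2} + 12\right) = 8 i \sqrt{3} \cdot \frac{45}{2} = 180 i \sqrt{3}$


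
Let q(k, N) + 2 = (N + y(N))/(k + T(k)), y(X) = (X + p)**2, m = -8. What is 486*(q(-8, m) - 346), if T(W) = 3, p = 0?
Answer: -872856/5 ≈ -1.7457e+5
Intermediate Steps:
y(X) = X**2 (y(X) = (X + 0)**2 = X**2)
q(k, N) = -2 + (N + N**2)/(3 + k) (q(k, N) = -2 + (N + N**2)/(k + 3) = -2 + (N + N**2)/(3 + k))
486*(q(-8, m) - 346) = 486*((-6 - 8 + (-8)**2 - 2*(-8))/(3 - 8) - 346) = 486*((-6 - 8 + 64 + 16)/(-5) - 346) = 486*(-1/5*66 - 346) = 486*(-66/5 - 346) = 486*(-1796/5) = -872856/5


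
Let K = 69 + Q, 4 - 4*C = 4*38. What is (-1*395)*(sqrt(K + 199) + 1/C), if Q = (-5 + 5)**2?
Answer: 395/37 - 790*sqrt(67) ≈ -6455.8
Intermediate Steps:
Q = 0 (Q = 0**2 = 0)
C = -37 (C = 1 - 38 = -37)
K = 69 (K = 69 + 0 = 69)
(-1*395)*(sqrt(K + 199) + 1/C) = (-1*395)*(sqrt(69 + 199) + 1/(-37)) = -395*(sqrt(268) - 1/37) = -395*(2*sqrt(67) - 1/37) = -395*(-1/37 + 2*sqrt(67)) = 395/37 - 790*sqrt(67)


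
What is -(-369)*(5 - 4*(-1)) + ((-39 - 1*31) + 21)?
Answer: 3272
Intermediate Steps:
-(-369)*(5 - 4*(-1)) + ((-39 - 1*31) + 21) = -(-369)*(5 + 4) + ((-39 - 31) + 21) = -(-369)*9 + (-70 + 21) = -123*(-27) - 49 = 3321 - 49 = 3272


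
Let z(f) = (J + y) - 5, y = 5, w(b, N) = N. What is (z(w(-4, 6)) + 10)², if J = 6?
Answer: 256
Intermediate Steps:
z(f) = 6 (z(f) = (6 + 5) - 5 = 11 - 5 = 6)
(z(w(-4, 6)) + 10)² = (6 + 10)² = 16² = 256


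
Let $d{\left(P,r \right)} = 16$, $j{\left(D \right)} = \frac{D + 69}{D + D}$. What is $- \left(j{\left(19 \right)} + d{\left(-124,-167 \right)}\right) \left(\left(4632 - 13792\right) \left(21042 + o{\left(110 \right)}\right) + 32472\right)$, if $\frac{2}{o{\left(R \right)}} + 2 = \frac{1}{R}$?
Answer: $\frac{4895428184992}{1387} \approx 3.5295 \cdot 10^{9}$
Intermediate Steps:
$j{\left(D \right)} = \frac{69 + D}{2 D}$
$o{\left(R \right)} = \frac{2}{-2 + \frac{1}{R}}$
$- \left(j{\left(19 \right)} + d{\left(-124,-167 \right)}\right) \left(\left(4632 - 13792\right) \left(21042 + o{\left(110 \right)}\right) + 32472\right) = - \left(\frac{69 + 19}{2 \cdot 19} + 16\right) \left(\left(4632 - 13792\right) \left(21042 - \frac{220}{-1 + 2 \cdot 110}\right) + 32472\right) = - \left(\frac{1}{2} \cdot \frac{1}{19} \cdot 88 + 16\right) \left(- 9160 \left(21042 - \frac{220}{-1 + 220}\right) + 32472\right) = - \left(\frac{44}{19} + 16\right) \left(- 9160 \left(21042 - \frac{220}{219}\right) + 32472\right) = - \frac{348 \left(- 9160 \left(21042 - 220 \cdot \frac{1}{219}\right) + 32472\right)}{19} = - \frac{348 \left(- 9160 \left(21042 - \frac{220}{219}\right) + 32472\right)}{19} = - \frac{348 \left(\left(-9160\right) \frac{4607978}{219} + 32472\right)}{19} = - \frac{348 \left(- \frac{42209078480}{219} + 32472\right)}{19} = - \frac{348 \left(-42201967112\right)}{19 \cdot 219} = \left(-1\right) \left(- \frac{4895428184992}{1387}\right) = \frac{4895428184992}{1387}$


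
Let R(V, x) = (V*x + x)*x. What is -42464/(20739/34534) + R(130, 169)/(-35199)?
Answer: -555862697261/7849377 ≈ -70816.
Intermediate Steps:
R(V, x) = x*(x + V*x) (R(V, x) = (x + V*x)*x = x*(x + V*x))
-42464/(20739/34534) + R(130, 169)/(-35199) = -42464/(20739/34534) + (169²*(1 + 130))/(-35199) = -42464/(20739*(1/34534)) + (28561*131)*(-1/35199) = -42464/669/1114 + 3741491*(-1/35199) = -42464*1114/669 - 3741491/35199 = -47304896/669 - 3741491/35199 = -555862697261/7849377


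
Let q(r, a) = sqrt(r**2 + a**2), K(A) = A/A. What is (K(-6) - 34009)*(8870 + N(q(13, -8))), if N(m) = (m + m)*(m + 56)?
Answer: -317498688 - 3808896*sqrt(233) ≈ -3.7564e+8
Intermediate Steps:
K(A) = 1
q(r, a) = sqrt(a**2 + r**2)
N(m) = 2*m*(56 + m) (N(m) = (2*m)*(56 + m) = 2*m*(56 + m))
(K(-6) - 34009)*(8870 + N(q(13, -8))) = (1 - 34009)*(8870 + 2*sqrt((-8)**2 + 13**2)*(56 + sqrt((-8)**2 + 13**2))) = -34008*(8870 + 2*sqrt(64 + 169)*(56 + sqrt(64 + 169))) = -34008*(8870 + 2*sqrt(233)*(56 + sqrt(233))) = -301650960 - 68016*sqrt(233)*(56 + sqrt(233))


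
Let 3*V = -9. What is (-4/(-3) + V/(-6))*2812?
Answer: 15466/3 ≈ 5155.3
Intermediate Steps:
V = -3 (V = (⅓)*(-9) = -3)
(-4/(-3) + V/(-6))*2812 = (-4/(-3) - 3/(-6))*2812 = (-4*(-⅓) - 3*(-⅙))*2812 = (4/3 + ½)*2812 = (11/6)*2812 = 15466/3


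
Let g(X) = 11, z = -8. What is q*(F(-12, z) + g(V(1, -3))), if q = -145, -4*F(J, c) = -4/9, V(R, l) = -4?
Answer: -14500/9 ≈ -1611.1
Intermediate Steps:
F(J, c) = ⅑ (F(J, c) = -(-1)/9 = -¼*(-4/9) = ⅑)
q*(F(-12, z) + g(V(1, -3))) = -145*(⅑ + 11) = -145*100/9 = -14500/9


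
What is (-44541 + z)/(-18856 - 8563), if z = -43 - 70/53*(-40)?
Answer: 2360152/1453207 ≈ 1.6241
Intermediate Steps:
z = 521/53 (z = -43 - 70*1/53*(-40) = -43 - 70/53*(-40) = -43 + 2800/53 = 521/53 ≈ 9.8302)
(-44541 + z)/(-18856 - 8563) = (-44541 + 521/53)/(-18856 - 8563) = -2360152/53/(-27419) = -2360152/53*(-1/27419) = 2360152/1453207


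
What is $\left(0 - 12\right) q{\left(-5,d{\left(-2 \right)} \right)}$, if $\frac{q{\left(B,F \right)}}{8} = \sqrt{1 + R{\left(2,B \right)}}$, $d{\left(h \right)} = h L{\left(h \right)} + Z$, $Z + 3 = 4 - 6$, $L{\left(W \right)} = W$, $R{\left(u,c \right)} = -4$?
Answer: $- 96 i \sqrt{3} \approx - 166.28 i$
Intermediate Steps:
$Z = -5$ ($Z = -3 + \left(4 - 6\right) = -3 - 2 = -5$)
$d{\left(h \right)} = -5 + h^{2}$ ($d{\left(h \right)} = h h - 5 = h^{2} - 5 = -5 + h^{2}$)
$q{\left(B,F \right)} = 8 i \sqrt{3}$ ($q{\left(B,F \right)} = 8 \sqrt{1 - 4} = 8 \sqrt{-3} = 8 i \sqrt{3}$)
$\left(0 - 12\right) q{\left(-5,d{\left(-2 \right)} \right)} = \left(0 - 12\right) 8 i \sqrt{3} = - 12 \cdot 8 i \sqrt{3} = - 96 i \sqrt{3}$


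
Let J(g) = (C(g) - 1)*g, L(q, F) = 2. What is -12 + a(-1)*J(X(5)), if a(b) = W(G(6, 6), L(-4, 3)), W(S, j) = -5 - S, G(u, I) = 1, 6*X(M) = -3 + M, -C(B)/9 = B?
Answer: -4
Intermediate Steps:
C(B) = -9*B
X(M) = -½ + M/6 (X(M) = (-3 + M)/6 = -½ + M/6)
J(g) = g*(-1 - 9*g) (J(g) = (-9*g - 1)*g = (-1 - 9*g)*g = g*(-1 - 9*g))
a(b) = -6 (a(b) = -5 - 1*1 = -5 - 1 = -6)
-12 + a(-1)*J(X(5)) = -12 - (-6)*(-½ + (⅙)*5)*(1 + 9*(-½ + (⅙)*5)) = -12 - (-6)*(-½ + ⅚)*(1 + 9*(-½ + ⅚)) = -12 - (-6)*(1 + 9*(⅓))/3 = -12 - (-6)*(1 + 3)/3 = -12 - (-6)*4/3 = -12 - 6*(-4/3) = -12 + 8 = -4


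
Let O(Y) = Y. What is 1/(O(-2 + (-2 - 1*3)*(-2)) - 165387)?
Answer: -1/165379 ≈ -6.0467e-6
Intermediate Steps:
1/(O(-2 + (-2 - 1*3)*(-2)) - 165387) = 1/((-2 + (-2 - 1*3)*(-2)) - 165387) = 1/((-2 + (-2 - 3)*(-2)) - 165387) = 1/((-2 - 5*(-2)) - 165387) = 1/((-2 + 10) - 165387) = 1/(8 - 165387) = 1/(-165379) = -1/165379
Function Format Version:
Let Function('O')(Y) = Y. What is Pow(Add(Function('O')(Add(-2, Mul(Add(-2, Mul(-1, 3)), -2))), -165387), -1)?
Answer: Rational(-1, 165379) ≈ -6.0467e-6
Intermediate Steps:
Pow(Add(Function('O')(Add(-2, Mul(Add(-2, Mul(-1, 3)), -2))), -165387), -1) = Pow(Add(Add(-2, Mul(Add(-2, Mul(-1, 3)), -2)), -165387), -1) = Pow(Add(Add(-2, Mul(Add(-2, -3), -2)), -165387), -1) = Pow(Add(Add(-2, Mul(-5, -2)), -165387), -1) = Pow(Add(Add(-2, 10), -165387), -1) = Pow(Add(8, -165387), -1) = Pow(-165379, -1) = Rational(-1, 165379)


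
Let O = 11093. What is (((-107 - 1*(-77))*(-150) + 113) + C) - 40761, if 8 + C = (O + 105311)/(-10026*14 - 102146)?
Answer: -4384153982/121255 ≈ -36157.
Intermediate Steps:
C = -1028242/121255 (C = -8 + (11093 + 105311)/(-10026*14 - 102146) = -8 + 116404/(-140364 - 102146) = -8 + 116404/(-242510) = -8 + 116404*(-1/242510) = -8 - 58202/121255 = -1028242/121255 ≈ -8.4800)
(((-107 - 1*(-77))*(-150) + 113) + C) - 40761 = (((-107 - 1*(-77))*(-150) + 113) - 1028242/121255) - 40761 = (((-107 + 77)*(-150) + 113) - 1028242/121255) - 40761 = ((-30*(-150) + 113) - 1028242/121255) - 40761 = ((4500 + 113) - 1028242/121255) - 40761 = (4613 - 1028242/121255) - 40761 = 558321073/121255 - 40761 = -4384153982/121255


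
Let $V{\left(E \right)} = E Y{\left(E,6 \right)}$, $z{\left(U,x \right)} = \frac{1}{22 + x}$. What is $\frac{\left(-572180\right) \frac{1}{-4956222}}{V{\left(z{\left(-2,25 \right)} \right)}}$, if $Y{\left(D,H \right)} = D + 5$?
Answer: $\frac{315986405}{292417098} \approx 1.0806$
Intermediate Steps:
$Y{\left(D,H \right)} = 5 + D$
$V{\left(E \right)} = E \left(5 + E\right)$
$\frac{\left(-572180\right) \frac{1}{-4956222}}{V{\left(z{\left(-2,25 \right)} \right)}} = \frac{\left(-572180\right) \frac{1}{-4956222}}{\frac{1}{22 + 25} \left(5 + \frac{1}{22 + 25}\right)} = \frac{\left(-572180\right) \left(- \frac{1}{4956222}\right)}{\frac{1}{47} \left(5 + \frac{1}{47}\right)} = \frac{286090}{2478111 \frac{5 + \frac{1}{47}}{47}} = \frac{286090}{2478111 \cdot \frac{1}{47} \cdot \frac{236}{47}} = \frac{286090}{2478111 \cdot \frac{236}{2209}} = \frac{286090}{2478111} \cdot \frac{2209}{236} = \frac{315986405}{292417098}$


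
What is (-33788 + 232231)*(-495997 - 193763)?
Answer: -136878043680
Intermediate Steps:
(-33788 + 232231)*(-495997 - 193763) = 198443*(-689760) = -136878043680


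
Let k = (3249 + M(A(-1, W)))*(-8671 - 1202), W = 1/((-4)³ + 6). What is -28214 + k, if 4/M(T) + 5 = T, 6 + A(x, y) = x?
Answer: -32102300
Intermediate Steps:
W = -1/58 (W = 1/(-64 + 6) = 1/(-58) = -1/58 ≈ -0.017241)
A(x, y) = -6 + x
M(T) = 4/(-5 + T)
k = -32074086 (k = (3249 + 4/(-5 + (-6 - 1)))*(-8671 - 1202) = (3249 + 4/(-5 - 7))*(-9873) = (3249 + 4/(-12))*(-9873) = (3249 + 4*(-1/12))*(-9873) = (3249 - ⅓)*(-9873) = (9746/3)*(-9873) = -32074086)
-28214 + k = -28214 - 32074086 = -32102300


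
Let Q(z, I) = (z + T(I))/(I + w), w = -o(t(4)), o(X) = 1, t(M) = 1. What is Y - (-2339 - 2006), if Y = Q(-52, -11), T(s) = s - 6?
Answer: 17403/4 ≈ 4350.8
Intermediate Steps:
T(s) = -6 + s
w = -1 (w = -1*1 = -1)
Q(z, I) = (-6 + I + z)/(-1 + I) (Q(z, I) = (z + (-6 + I))/(I - 1) = (-6 + I + z)/(-1 + I))
Y = 23/4 (Y = (-6 - 11 - 52)/(-1 - 11) = -69/(-12) = -1/12*(-69) = 23/4 ≈ 5.7500)
Y - (-2339 - 2006) = 23/4 - (-2339 - 2006) = 23/4 - 1*(-4345) = 23/4 + 4345 = 17403/4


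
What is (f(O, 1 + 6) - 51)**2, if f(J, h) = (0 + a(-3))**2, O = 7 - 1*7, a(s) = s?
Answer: 1764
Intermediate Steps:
O = 0 (O = 7 - 7 = 0)
f(J, h) = 9 (f(J, h) = (0 - 3)**2 = (-3)**2 = 9)
(f(O, 1 + 6) - 51)**2 = (9 - 51)**2 = (-42)**2 = 1764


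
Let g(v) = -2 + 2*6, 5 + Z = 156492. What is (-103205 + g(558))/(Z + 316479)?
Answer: -103195/472966 ≈ -0.21819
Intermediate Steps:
Z = 156487 (Z = -5 + 156492 = 156487)
g(v) = 10 (g(v) = -2 + 12 = 10)
(-103205 + g(558))/(Z + 316479) = (-103205 + 10)/(156487 + 316479) = -103195/472966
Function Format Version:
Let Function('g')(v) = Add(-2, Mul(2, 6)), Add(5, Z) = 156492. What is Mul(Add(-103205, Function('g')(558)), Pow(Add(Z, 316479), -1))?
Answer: Rational(-103195, 472966) ≈ -0.21819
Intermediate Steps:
Z = 156487 (Z = Add(-5, 156492) = 156487)
Function('g')(v) = 10 (Function('g')(v) = Add(-2, 12) = 10)
Mul(Add(-103205, Function('g')(558)), Pow(Add(Z, 316479), -1)) = Mul(Add(-103205, 10), Pow(Add(156487, 316479), -1)) = Mul(-103195, Pow(472966, -1)) = Mul(-103195, Rational(1, 472966)) = Rational(-103195, 472966)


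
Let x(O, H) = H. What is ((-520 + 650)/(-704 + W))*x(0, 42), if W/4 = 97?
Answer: -1365/79 ≈ -17.278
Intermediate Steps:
W = 388 (W = 4*97 = 388)
((-520 + 650)/(-704 + W))*x(0, 42) = ((-520 + 650)/(-704 + 388))*42 = (130/(-316))*42 = (130*(-1/316))*42 = -65/158*42 = -1365/79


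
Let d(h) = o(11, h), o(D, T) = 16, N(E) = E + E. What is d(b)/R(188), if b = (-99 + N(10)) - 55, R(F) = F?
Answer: 4/47 ≈ 0.085106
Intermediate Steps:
N(E) = 2*E
b = -134 (b = (-99 + 2*10) - 55 = (-99 + 20) - 55 = -79 - 55 = -134)
d(h) = 16
d(b)/R(188) = 16/188 = 16*(1/188) = 4/47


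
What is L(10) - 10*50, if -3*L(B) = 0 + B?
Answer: -1510/3 ≈ -503.33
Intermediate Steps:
L(B) = -B/3 (L(B) = -(0 + B)/3 = -B/3)
L(10) - 10*50 = -⅓*10 - 10*50 = -10/3 - 500 = -1510/3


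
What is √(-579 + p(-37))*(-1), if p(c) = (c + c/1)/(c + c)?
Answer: -17*I*√2 ≈ -24.042*I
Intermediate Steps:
p(c) = 1 (p(c) = (c + c*1)/((2*c)) = (c + c)*(1/(2*c)) = (2*c)*(1/(2*c)) = 1)
√(-579 + p(-37))*(-1) = √(-579 + 1)*(-1) = √(-578)*(-1) = (17*I*√2)*(-1) = -17*I*√2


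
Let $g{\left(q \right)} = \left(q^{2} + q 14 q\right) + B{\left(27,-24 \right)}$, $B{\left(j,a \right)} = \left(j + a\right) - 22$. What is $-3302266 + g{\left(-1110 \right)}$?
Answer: $15179215$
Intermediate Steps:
$B{\left(j,a \right)} = -22 + a + j$ ($B{\left(j,a \right)} = \left(a + j\right) - 22 = -22 + a + j$)
$g{\left(q \right)} = -19 + 15 q^{2}$ ($g{\left(q \right)} = \left(q^{2} + q 14 q\right) - 19 = \left(q^{2} + 14 q q\right) - 19 = \left(q^{2} + 14 q^{2}\right) - 19 = 15 q^{2} - 19 = -19 + 15 q^{2}$)
$-3302266 + g{\left(-1110 \right)} = -3302266 - \left(19 - 15 \left(-1110\right)^{2}\right) = -3302266 + \left(-19 + 15 \cdot 1232100\right) = -3302266 + \left(-19 + 18481500\right) = -3302266 + 18481481 = 15179215$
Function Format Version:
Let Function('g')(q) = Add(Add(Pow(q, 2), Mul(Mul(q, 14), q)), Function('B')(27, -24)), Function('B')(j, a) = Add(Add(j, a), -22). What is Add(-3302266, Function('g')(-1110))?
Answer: 15179215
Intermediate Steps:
Function('B')(j, a) = Add(-22, a, j) (Function('B')(j, a) = Add(Add(a, j), -22) = Add(-22, a, j))
Function('g')(q) = Add(-19, Mul(15, Pow(q, 2))) (Function('g')(q) = Add(Add(Pow(q, 2), Mul(Mul(q, 14), q)), Add(-22, -24, 27)) = Add(Add(Pow(q, 2), Mul(Mul(14, q), q)), -19) = Add(Add(Pow(q, 2), Mul(14, Pow(q, 2))), -19) = Add(Mul(15, Pow(q, 2)), -19) = Add(-19, Mul(15, Pow(q, 2))))
Add(-3302266, Function('g')(-1110)) = Add(-3302266, Add(-19, Mul(15, Pow(-1110, 2)))) = Add(-3302266, Add(-19, Mul(15, 1232100))) = Add(-3302266, Add(-19, 18481500)) = Add(-3302266, 18481481) = 15179215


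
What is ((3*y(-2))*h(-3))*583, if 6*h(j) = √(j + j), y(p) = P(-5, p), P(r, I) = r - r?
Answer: 0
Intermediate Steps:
P(r, I) = 0
y(p) = 0
h(j) = √2*√j/6 (h(j) = √(j + j)/6 = √(2*j)/6 = (√2*√j)/6 = √2*√j/6)
((3*y(-2))*h(-3))*583 = ((3*0)*(√2*√(-3)/6))*583 = (0*(√2*(I*√3)/6))*583 = (0*(I*√6/6))*583 = 0*583 = 0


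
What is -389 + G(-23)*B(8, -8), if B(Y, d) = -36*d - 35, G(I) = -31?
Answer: -8232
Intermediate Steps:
B(Y, d) = -35 - 36*d
-389 + G(-23)*B(8, -8) = -389 - 31*(-35 - 36*(-8)) = -389 - 31*(-35 + 288) = -389 - 31*253 = -389 - 7843 = -8232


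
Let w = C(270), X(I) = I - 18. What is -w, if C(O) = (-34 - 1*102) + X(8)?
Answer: 146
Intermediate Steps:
X(I) = -18 + I
C(O) = -146 (C(O) = (-34 - 1*102) + (-18 + 8) = (-34 - 102) - 10 = -136 - 10 = -146)
w = -146
-w = -1*(-146) = 146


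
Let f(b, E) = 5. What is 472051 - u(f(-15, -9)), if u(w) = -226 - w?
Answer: 472282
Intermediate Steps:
472051 - u(f(-15, -9)) = 472051 - (-226 - 1*5) = 472051 - (-226 - 5) = 472051 - 1*(-231) = 472051 + 231 = 472282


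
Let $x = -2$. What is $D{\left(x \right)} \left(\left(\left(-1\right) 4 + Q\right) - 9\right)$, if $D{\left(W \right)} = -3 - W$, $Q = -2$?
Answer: $15$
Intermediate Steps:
$D{\left(x \right)} \left(\left(\left(-1\right) 4 + Q\right) - 9\right) = \left(-3 - -2\right) \left(\left(\left(-1\right) 4 - 2\right) - 9\right) = \left(-3 + 2\right) \left(\left(-4 - 2\right) - 9\right) = - (-6 - 9) = \left(-1\right) \left(-15\right) = 15$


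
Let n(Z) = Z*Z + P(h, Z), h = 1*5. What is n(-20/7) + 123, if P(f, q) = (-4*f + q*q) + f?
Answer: 6092/49 ≈ 124.33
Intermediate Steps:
h = 5
P(f, q) = q² - 3*f (P(f, q) = (-4*f + q²) + f = (q² - 4*f) + f = q² - 3*f)
n(Z) = -15 + 2*Z² (n(Z) = Z*Z + (Z² - 3*5) = Z² + (Z² - 15) = Z² + (-15 + Z²) = -15 + 2*Z²)
n(-20/7) + 123 = (-15 + 2*(-20/7)²) + 123 = (-15 + 2*(400/49)) + 123 = (-15 + 800/49) + 123 = 65/49 + 123 = 6092/49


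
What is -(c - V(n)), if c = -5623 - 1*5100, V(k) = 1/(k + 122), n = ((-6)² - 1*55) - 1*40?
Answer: 675550/63 ≈ 10723.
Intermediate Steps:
n = -59 (n = (36 - 55) - 40 = -19 - 40 = -59)
V(k) = 1/(122 + k)
c = -10723 (c = -5623 - 5100 = -10723)
-(c - V(n)) = -(-10723 - 1/(122 - 59)) = -(-10723 - 1/63) = -1*(-675550/63) = 675550/63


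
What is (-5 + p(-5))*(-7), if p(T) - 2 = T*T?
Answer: -154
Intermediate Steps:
p(T) = 2 + T**2 (p(T) = 2 + T*T = 2 + T**2)
(-5 + p(-5))*(-7) = (-5 + (2 + (-5)**2))*(-7) = (-5 + (2 + 25))*(-7) = (-5 + 27)*(-7) = 22*(-7) = -154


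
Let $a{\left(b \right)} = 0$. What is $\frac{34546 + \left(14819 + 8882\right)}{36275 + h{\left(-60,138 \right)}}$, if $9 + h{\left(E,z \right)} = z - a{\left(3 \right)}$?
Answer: $\frac{58247}{36404} \approx 1.6$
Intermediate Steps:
$h{\left(E,z \right)} = -9 + z$ ($h{\left(E,z \right)} = -9 + \left(z - 0\right) = -9 + \left(z + 0\right) = -9 + z$)
$\frac{34546 + \left(14819 + 8882\right)}{36275 + h{\left(-60,138 \right)}} = \frac{34546 + \left(14819 + 8882\right)}{36275 + \left(-9 + 138\right)} = \frac{34546 + 23701}{36275 + 129} = \frac{58247}{36404}$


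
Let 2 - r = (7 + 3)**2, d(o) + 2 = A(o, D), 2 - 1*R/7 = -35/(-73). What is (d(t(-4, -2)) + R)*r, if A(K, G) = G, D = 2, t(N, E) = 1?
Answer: -76146/73 ≈ -1043.1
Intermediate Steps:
R = 777/73 (R = 14 - (-245)/(-73) = 14 - (-245)*(-1)/73 = 14 - 7*35/73 = 14 - 245/73 = 777/73 ≈ 10.644)
d(o) = 0 (d(o) = -2 + 2 = 0)
r = -98 (r = 2 - (7 + 3)**2 = 2 - 1*10**2 = 2 - 1*100 = 2 - 100 = -98)
(d(t(-4, -2)) + R)*r = (0 + 777/73)*(-98) = (777/73)*(-98) = -76146/73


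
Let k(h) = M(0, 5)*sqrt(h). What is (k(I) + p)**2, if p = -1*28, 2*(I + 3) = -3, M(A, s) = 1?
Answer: 1559/2 - 84*I*sqrt(2) ≈ 779.5 - 118.79*I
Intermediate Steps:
I = -9/2 (I = -3 + (1/2)*(-3) = -3 - 3/2 = -9/2 ≈ -4.5000)
p = -28
k(h) = sqrt(h) (k(h) = 1*sqrt(h) = sqrt(h))
(k(I) + p)**2 = (sqrt(-9/2) - 28)**2 = (3*I*sqrt(2)/2 - 28)**2 = (-28 + 3*I*sqrt(2)/2)**2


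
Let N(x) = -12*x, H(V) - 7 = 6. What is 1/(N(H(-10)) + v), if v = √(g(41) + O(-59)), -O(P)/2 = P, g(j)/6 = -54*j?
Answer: -78/18751 - I*√13166/37502 ≈ -0.0041598 - 0.0030597*I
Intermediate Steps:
g(j) = -324*j (g(j) = 6*(-54*j) = -324*j)
O(P) = -2*P
H(V) = 13 (H(V) = 7 + 6 = 13)
v = I*√13166 (v = √(-324*41 - 2*(-59)) = √(-13284 + 118) = √(-13166) = I*√13166 ≈ 114.74*I)
1/(N(H(-10)) + v) = 1/(-12*13 + I*√13166) = 1/(-156 + I*√13166)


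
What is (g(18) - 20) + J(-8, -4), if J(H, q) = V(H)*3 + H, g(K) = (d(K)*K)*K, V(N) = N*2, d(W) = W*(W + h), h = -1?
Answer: 99068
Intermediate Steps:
d(W) = W*(-1 + W) (d(W) = W*(W - 1) = W*(-1 + W))
V(N) = 2*N
g(K) = K³*(-1 + K) (g(K) = ((K*(-1 + K))*K)*K = (K²*(-1 + K))*K = K³*(-1 + K))
J(H, q) = 7*H (J(H, q) = (2*H)*3 + H = 6*H + H = 7*H)
(g(18) - 20) + J(-8, -4) = (18³*(-1 + 18) - 20) + 7*(-8) = (5832*17 - 20) - 56 = (99144 - 20) - 56 = 99124 - 56 = 99068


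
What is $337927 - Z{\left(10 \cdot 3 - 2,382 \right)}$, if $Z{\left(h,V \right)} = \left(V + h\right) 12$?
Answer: $333007$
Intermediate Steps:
$Z{\left(h,V \right)} = 12 V + 12 h$
$337927 - Z{\left(10 \cdot 3 - 2,382 \right)} = 337927 - \left(12 \cdot 382 + 12 \left(10 \cdot 3 - 2\right)\right) = 337927 - \left(4584 + 12 \left(30 - 2\right)\right) = 337927 - \left(4584 + 12 \cdot 28\right) = 337927 - \left(4584 + 336\right) = 337927 - 4920 = 333007$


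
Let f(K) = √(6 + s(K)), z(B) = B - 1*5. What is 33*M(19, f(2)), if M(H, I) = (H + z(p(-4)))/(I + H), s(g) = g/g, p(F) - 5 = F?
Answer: 3135/118 - 165*√7/118 ≈ 22.868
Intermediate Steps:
p(F) = 5 + F
s(g) = 1
z(B) = -5 + B (z(B) = B - 5 = -5 + B)
f(K) = √7 (f(K) = √(6 + 1) = √7)
M(H, I) = (-4 + H)/(H + I) (M(H, I) = (H + (-5 + (5 - 4)))/(I + H) = (H + (-5 + 1))/(H + I) = (H - 4)/(H + I) = (-4 + H)/(H + I))
33*M(19, f(2)) = 33*((-4 + 19)/(19 + √7)) = 33*(15/(19 + √7)) = 495/(19 + √7)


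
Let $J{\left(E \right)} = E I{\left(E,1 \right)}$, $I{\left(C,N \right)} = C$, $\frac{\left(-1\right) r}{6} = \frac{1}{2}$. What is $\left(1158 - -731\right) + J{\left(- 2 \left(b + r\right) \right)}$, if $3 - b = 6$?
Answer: $2033$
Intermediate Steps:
$r = -3$ ($r = - \frac{6}{2} = \left(-6\right) \frac{1}{2} = -3$)
$b = -3$ ($b = 3 - 6 = -3$)
$J{\left(E \right)} = E^{2}$ ($J{\left(E \right)} = E E = E^{2}$)
$\left(1158 - -731\right) + J{\left(- 2 \left(b + r\right) \right)} = \left(1158 - -731\right) + \left(- 2 \left(-3 - 3\right)\right)^{2} = \left(1158 + \left(-5 + 736\right)\right) + \left(\left(-2\right) \left(-6\right)\right)^{2} = \left(1158 + 731\right) + 12^{2} = 1889 + 144 = 2033$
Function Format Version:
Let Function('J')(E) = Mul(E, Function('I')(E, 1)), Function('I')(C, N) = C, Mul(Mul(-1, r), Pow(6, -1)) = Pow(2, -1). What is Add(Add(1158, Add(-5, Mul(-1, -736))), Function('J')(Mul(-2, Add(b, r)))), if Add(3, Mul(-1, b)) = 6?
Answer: 2033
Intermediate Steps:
r = -3 (r = Mul(-6, Pow(2, -1)) = Mul(-6, Rational(1, 2)) = -3)
b = -3 (b = Add(3, Mul(-1, 6)) = Add(3, -6) = -3)
Function('J')(E) = Pow(E, 2) (Function('J')(E) = Mul(E, E) = Pow(E, 2))
Add(Add(1158, Add(-5, Mul(-1, -736))), Function('J')(Mul(-2, Add(b, r)))) = Add(Add(1158, Add(-5, Mul(-1, -736))), Pow(Mul(-2, Add(-3, -3)), 2)) = Add(Add(1158, Add(-5, 736)), Pow(Mul(-2, -6), 2)) = Add(Add(1158, 731), Pow(12, 2)) = Add(1889, 144) = 2033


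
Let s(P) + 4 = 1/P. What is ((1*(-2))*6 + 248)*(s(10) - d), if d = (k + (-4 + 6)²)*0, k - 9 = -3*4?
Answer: -4602/5 ≈ -920.40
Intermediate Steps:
s(P) = -4 + 1/P
k = -3 (k = 9 - 3*4 = 9 - 12 = -3)
d = 0 (d = (-3 + (-4 + 6)²)*0 = (-3 + 2²)*0 = (-3 + 4)*0 = 1*0 = 0)
((1*(-2))*6 + 248)*(s(10) - d) = ((1*(-2))*6 + 248)*((-4 + 1/10) - 1*0) = (-2*6 + 248)*((-4 + ⅒) + 0) = (-12 + 248)*(-39/10 + 0) = 236*(-39/10) = -4602/5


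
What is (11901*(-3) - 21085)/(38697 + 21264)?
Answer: -56788/59961 ≈ -0.94708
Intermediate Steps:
(11901*(-3) - 21085)/(38697 + 21264) = (-35703 - 21085)/59961 = -56788*1/59961 = -56788/59961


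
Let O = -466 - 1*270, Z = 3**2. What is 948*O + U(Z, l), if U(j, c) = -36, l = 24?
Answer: -697764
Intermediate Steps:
Z = 9
O = -736 (O = -466 - 270 = -736)
948*O + U(Z, l) = 948*(-736) - 36 = -697728 - 36 = -697764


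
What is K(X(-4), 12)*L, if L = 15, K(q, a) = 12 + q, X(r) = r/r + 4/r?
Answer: 180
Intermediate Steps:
X(r) = 1 + 4/r
K(X(-4), 12)*L = (12 + (4 - 4)/(-4))*15 = (12 - ¼*0)*15 = (12 + 0)*15 = 12*15 = 180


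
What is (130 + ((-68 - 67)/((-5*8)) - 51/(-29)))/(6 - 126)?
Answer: -31351/27840 ≈ -1.1261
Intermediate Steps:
(130 + ((-68 - 67)/((-5*8)) - 51/(-29)))/(6 - 126) = (130 + (-135/(-40) - 51*(-1/29)))/(-120) = (130 + (-135*(-1/40) + 51/29))*(-1/120) = (130 + (27/8 + 51/29))*(-1/120) = (130 + 1191/232)*(-1/120) = (31351/232)*(-1/120) = -31351/27840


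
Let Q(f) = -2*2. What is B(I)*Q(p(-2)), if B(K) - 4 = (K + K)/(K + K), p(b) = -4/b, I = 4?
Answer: -20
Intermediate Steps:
Q(f) = -4
B(K) = 5 (B(K) = 4 + (K + K)/(K + K) = 4 + (2*K)/((2*K)) = 4 + (2*K)*(1/(2*K)) = 4 + 1 = 5)
B(I)*Q(p(-2)) = 5*(-4) = -20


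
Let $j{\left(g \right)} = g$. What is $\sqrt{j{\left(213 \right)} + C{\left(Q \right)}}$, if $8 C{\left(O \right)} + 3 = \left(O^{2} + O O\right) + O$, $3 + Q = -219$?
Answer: $\frac{\sqrt{200094}}{4} \approx 111.83$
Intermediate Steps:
$Q = -222$ ($Q = -3 - 219 = -222$)
$C{\left(O \right)} = - \frac{3}{8} + \frac{O^{2}}{4} + \frac{O}{8}$ ($C{\left(O \right)} = - \frac{3}{8} + \frac{\left(O^{2} + O O\right) + O}{8} = - \frac{3}{8} + \frac{\left(O^{2} + O^{2}\right) + O}{8} = - \frac{3}{8} + \frac{2 O^{2} + O}{8} = - \frac{3}{8} + \frac{O + 2 O^{2}}{8} = - \frac{3}{8} + \left(\frac{O^{2}}{4} + \frac{O}{8}\right) = - \frac{3}{8} + \frac{O^{2}}{4} + \frac{O}{8}$)
$\sqrt{j{\left(213 \right)} + C{\left(Q \right)}} = \sqrt{213 + \left(- \frac{3}{8} + \frac{\left(-222\right)^{2}}{4} + \frac{1}{8} \left(-222\right)\right)} = \sqrt{213 - - \frac{98343}{8}} = \sqrt{213 + \frac{98343}{8}} = \sqrt{\frac{100047}{8}} = \frac{\sqrt{200094}}{4}$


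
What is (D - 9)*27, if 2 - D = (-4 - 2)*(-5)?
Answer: -999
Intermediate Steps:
D = -28 (D = 2 - (-4 - 2)*(-5) = 2 - (-6)*(-5) = 2 - 1*30 = 2 - 30 = -28)
(D - 9)*27 = (-28 - 9)*27 = -37*27 = -999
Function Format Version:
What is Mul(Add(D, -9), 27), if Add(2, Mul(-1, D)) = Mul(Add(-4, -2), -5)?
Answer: -999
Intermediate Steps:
D = -28 (D = Add(2, Mul(-1, Mul(Add(-4, -2), -5))) = Add(2, Mul(-1, Mul(-6, -5))) = Add(2, Mul(-1, 30)) = Add(2, -30) = -28)
Mul(Add(D, -9), 27) = Mul(Add(-28, -9), 27) = Mul(-37, 27) = -999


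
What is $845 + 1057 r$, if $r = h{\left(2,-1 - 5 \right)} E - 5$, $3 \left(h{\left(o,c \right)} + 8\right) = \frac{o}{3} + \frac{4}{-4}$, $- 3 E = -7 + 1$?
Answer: $- \frac{194282}{9} \approx -21587.0$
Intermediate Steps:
$E = 2$ ($E = - \frac{-7 + 1}{3} = \left(- \frac{1}{3}\right) \left(-6\right) = 2$)
$h{\left(o,c \right)} = - \frac{25}{3} + \frac{o}{9}$ ($h{\left(o,c \right)} = -8 + \frac{\frac{o}{3} + \frac{4}{-4}}{3} = -8 + \frac{o \frac{1}{3} + 4 \left(- \frac{1}{4}\right)}{3} = -8 + \frac{\frac{o}{3} - 1}{3} = -8 + \frac{-1 + \frac{o}{3}}{3} = -8 + \left(- \frac{1}{3} + \frac{o}{9}\right) = - \frac{25}{3} + \frac{o}{9}$)
$r = - \frac{191}{9}$ ($r = \left(- \frac{25}{3} + \frac{1}{9} \cdot 2\right) 2 - 5 = \left(- \frac{25}{3} + \frac{2}{9}\right) 2 - 5 = \left(- \frac{73}{9}\right) 2 - 5 = - \frac{146}{9} - 5 = - \frac{191}{9} \approx -21.222$)
$845 + 1057 r = 845 + 1057 \left(- \frac{191}{9}\right) = 845 - \frac{201887}{9} = - \frac{194282}{9}$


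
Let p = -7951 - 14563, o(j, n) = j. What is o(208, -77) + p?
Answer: -22306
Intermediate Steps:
p = -22514
o(208, -77) + p = 208 - 22514 = -22306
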